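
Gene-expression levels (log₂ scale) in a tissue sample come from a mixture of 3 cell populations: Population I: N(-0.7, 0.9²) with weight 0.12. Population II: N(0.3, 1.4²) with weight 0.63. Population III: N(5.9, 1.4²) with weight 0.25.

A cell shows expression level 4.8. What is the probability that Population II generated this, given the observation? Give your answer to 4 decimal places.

0.0192

Apply Bayes' rule: the posterior for each component is proportional to its prior times its likelihood at x.
Component likelihoods at x = 4.8:
  f_I = (1/(0.9·√(2π)))·exp(−(4.8−-0.7)²/(2·0.9²)) = 0.443269·exp(-18.67284) = 3.44474e-09
  f_II = (1/(1.4·√(2π)))·exp(−(4.8−0.3)²/(2·1.4²)) = 0.284959·exp(-5.16582) = 0.00162666
  f_III = (1/(1.4·√(2π)))·exp(−(4.8−5.9)²/(2·1.4²)) = 0.284959·exp(-0.30867) = 0.20928
Weight by the priors:
  π_I·f_I = 0.12 × 3.44474e-09 = 4.13369e-10
  π_II·f_II = 0.63 × 0.00162666 = 0.0010248
  π_III·f_III = 0.25 × 0.20928 = 0.0523199
Marginal: 4.13369e-10 + 0.0010248 + 0.0523199 = 0.0533447
P(Population II | 4.8) = 0.0010248 / 0.0533447 ≈ 0.0192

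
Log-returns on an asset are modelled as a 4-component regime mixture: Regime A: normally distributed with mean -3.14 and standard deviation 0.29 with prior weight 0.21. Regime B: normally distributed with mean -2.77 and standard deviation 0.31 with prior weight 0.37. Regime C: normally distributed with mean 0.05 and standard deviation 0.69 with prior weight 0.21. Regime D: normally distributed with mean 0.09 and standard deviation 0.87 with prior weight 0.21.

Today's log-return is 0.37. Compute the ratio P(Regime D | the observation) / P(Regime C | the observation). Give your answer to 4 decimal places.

Posterior odds = (w_i f_i(x)) / (w_j f_j(x)); the normalising sum cancels.
Component likelihoods at x = 0.37:
  L_A = (1/(0.29·√(2π)))·exp(−(0.37−-3.14)²/(2·0.29²)) = 1.375663·exp(-73.24673) = 2.12746e-32
  L_B = (1/(0.31·√(2π)))·exp(−(0.37−-2.77)²/(2·0.31²)) = 1.286911·exp(-51.29865) = 6.77375e-23
  L_C = (1/(0.69·√(2π)))·exp(−(0.37−0.05)²/(2·0.69²)) = 0.578177·exp(-0.10754) = 0.519226
  L_D = (1/(0.87·√(2π)))·exp(−(0.37−0.09)²/(2·0.87²)) = 0.458554·exp(-0.05179) = 0.43541
0.0914361 / 0.109038 ≈ 0.8386

0.8386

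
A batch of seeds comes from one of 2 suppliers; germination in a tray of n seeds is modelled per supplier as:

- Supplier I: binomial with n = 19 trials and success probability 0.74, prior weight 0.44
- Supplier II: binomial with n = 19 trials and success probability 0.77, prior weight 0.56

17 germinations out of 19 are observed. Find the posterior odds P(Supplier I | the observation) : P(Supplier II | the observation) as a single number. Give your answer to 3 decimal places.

Posterior odds = (P(Z=i) f_i(x)) / (P(Z=j) f_j(x)); the normalising sum cancels.
Binomial probabilities:
  f_I = C(19,17)·0.74^17·0.26^2 = 171·0.00598328·0.0676 = 0.0691643
  f_II = C(19,17)·0.77^17·0.23^2 = 171·0.0117582·0.0529 = 0.106364
0.0304323 / 0.0595638 ≈ 0.511

0.511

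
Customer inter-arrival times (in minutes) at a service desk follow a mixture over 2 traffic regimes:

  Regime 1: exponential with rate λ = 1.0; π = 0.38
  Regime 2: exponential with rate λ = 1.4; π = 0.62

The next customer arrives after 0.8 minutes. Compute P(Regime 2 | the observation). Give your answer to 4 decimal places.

0.6239

Posterior ∝ prior × likelihood, so P(k | x) ∝ w_k f_k(x); normalise over all components.
Evaluate each component's likelihood at the observed value:
  L_1 = 0.449329
  L_2 = 0.456792
Unnormalised posteriors:
  w_1·L_1 = 0.38 × 0.449329 = 0.170745
  w_2·L_2 = 0.62 × 0.456792 = 0.283211
Normaliser: 0.170745 + 0.283211 = 0.453956
Responsibility of Regime 2: 0.283211 / 0.453956 ≈ 0.6239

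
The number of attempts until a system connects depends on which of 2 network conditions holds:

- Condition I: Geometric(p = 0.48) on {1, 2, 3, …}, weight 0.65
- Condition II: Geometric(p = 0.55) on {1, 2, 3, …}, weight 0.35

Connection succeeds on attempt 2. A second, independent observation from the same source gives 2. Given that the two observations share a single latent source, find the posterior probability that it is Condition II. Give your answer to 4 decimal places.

By Bayes' theorem, P(k | x) = π_k f_k(x) / Σ_j π_j f_j(x).
Since both observations come from the same component, the likelihood for component k is f_k(x₁)·f_k(x₂).
  p_I = [0.2496] × [0.2496] = 0.0623002
  p_II = [0.2475] × [0.2475] = 0.0612562
Multiply by the mixture weights:
  π_I·p_I = 0.65 × 0.0623002 = 0.0404951
  π_II·p_II = 0.35 × 0.0612562 = 0.0214397
Denominator: 0.0404951 + 0.0214397 = 0.0619348
P(Condition II | x₁,x₂) ≈ 0.3462

0.3462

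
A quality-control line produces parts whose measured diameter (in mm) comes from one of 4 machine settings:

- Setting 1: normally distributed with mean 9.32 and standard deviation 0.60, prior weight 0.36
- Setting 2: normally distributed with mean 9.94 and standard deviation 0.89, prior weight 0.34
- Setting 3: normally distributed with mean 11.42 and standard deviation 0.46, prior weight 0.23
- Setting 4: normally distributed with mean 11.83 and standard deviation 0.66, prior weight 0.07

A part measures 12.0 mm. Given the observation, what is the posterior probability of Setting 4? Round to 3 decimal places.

0.289

Posterior ∝ prior × likelihood, so P(k | x) ∝ w_k f_k(x); normalise over all components.
Normal densities:
  p_1 = 3.09336e-05
  p_2 = 0.0307733
  p_3 = 0.391682
  p_4 = 0.584735
Prior × likelihood for each component:
  w_1·p_1 = 0.36 × 3.09336e-05 = 1.11361e-05
  w_2·p_2 = 0.34 × 0.0307733 = 0.0104629
  w_3·p_3 = 0.23 × 0.391682 = 0.0900868
  w_4·p_4 = 0.07 × 0.584735 = 0.0409315
Normaliser: 1.11361e-05 + 0.0104629 + 0.0900868 + 0.0409315 = 0.141492
P(Setting 4 | 12.0 mm) = 0.0409315 / 0.141492 ≈ 0.289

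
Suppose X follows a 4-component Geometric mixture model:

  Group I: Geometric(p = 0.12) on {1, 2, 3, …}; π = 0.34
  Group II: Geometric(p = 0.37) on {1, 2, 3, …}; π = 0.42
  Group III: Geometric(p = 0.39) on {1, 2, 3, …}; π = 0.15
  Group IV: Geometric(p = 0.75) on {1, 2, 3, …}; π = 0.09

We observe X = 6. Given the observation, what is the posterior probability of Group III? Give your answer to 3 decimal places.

0.118

Apply Bayes' rule: the posterior for each component is proportional to its prior times its likelihood at x.
Geometric probabilities:
  f_I = 0.0633278
  f_II = 0.0367202
  f_III = 0.0329393
  f_IV = 0.000732422
Unnormalised posteriors:
  π_I·f_I = 0.34 × 0.0633278 = 0.0215315
  π_II·f_II = 0.42 × 0.0367202 = 0.0154225
  π_III·f_III = 0.15 × 0.0329393 = 0.00494089
  π_IV·f_IV = 0.09 × 0.000732422 = 6.5918e-05
Normaliser: 0.0215315 + 0.0154225 + 0.00494089 + 6.5918e-05 = 0.0419607
P(Group III | x) = 0.00494089 / 0.0419607 ≈ 0.118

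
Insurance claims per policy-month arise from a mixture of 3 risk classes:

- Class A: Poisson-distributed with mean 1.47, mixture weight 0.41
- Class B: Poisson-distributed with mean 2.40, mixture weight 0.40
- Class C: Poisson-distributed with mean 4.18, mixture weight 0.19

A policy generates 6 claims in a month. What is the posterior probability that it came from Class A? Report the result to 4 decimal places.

0.0407

Apply Bayes' rule: the posterior for each component is proportional to its prior times its likelihood at x.
Poisson probabilities:
  L_A = e^(−1.47)·1.47^6/6! = 0.00322225
  L_B = e^(−2.40)·2.40^6/6! = 0.0240784
  L_C = e^(−4.18)·4.18^6/6! = 0.113338
Prior × likelihood for each component:
  π_A·L_A = 0.41 × 0.00322225 = 0.00132112
  π_B·L_B = 0.40 × 0.0240784 = 0.00963137
  π_C·L_C = 0.19 × 0.113338 = 0.0215342
Evidence: 0.00132112 + 0.00963137 + 0.0215342 = 0.0324866
P(Class A | the observation) = 0.00132112 / 0.0324866 ≈ 0.0407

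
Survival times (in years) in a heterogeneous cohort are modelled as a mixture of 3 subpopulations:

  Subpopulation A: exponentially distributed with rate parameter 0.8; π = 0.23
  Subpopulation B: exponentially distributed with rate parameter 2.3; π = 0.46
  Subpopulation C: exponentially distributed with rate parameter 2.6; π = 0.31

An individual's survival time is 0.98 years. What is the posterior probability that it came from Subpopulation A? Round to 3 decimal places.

P(component k | x) = P(Z=k)·f_k(x) / marginal(x), where marginal(x) = Σ_j P(Z=j)·f_j(x).
Exponential densities:
  L_A = 0.365261
  L_B = 0.24145
  L_C = 0.203419
Unnormalised posteriors:
  P(Z=A)·L_A = 0.23 × 0.365261 = 0.08401
  P(Z=B)·L_B = 0.46 × 0.24145 = 0.111067
  P(Z=C)·L_C = 0.31 × 0.203419 = 0.0630598
Normaliser: 0.08401 + 0.111067 + 0.0630598 = 0.258137
P(Subpopulation A | x) = 0.08401 / 0.258137 ≈ 0.325

0.325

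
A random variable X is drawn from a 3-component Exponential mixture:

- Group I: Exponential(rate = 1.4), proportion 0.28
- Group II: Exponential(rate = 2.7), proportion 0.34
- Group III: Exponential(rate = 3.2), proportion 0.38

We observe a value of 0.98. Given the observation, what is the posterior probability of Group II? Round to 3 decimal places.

Posterior ∝ prior × likelihood, so P(k | x) ∝ π_k f_k(x); normalise over all components.
Exponential densities:
  L_I = 1.4·e^(−1.4·0.98) = 1.4·e^(−1.3720) = 0.355039
  L_II = 2.7·e^(−2.7·0.98) = 2.7·e^(−2.6460) = 0.191523
  L_III = 3.2·e^(−3.2·0.98) = 3.2·e^(−3.1360) = 0.13906
Unnormalised posteriors:
  π_I·L_I = 0.28 × 0.355039 = 0.0994109
  π_II·L_II = 0.34 × 0.191523 = 0.0651178
  π_III·L_III = 0.38 × 0.13906 = 0.0528428
Marginal: 0.0994109 + 0.0651178 + 0.0528428 = 0.217372
So the posterior for Group II is 0.0651178 / 0.217372 ≈ 0.300.

0.300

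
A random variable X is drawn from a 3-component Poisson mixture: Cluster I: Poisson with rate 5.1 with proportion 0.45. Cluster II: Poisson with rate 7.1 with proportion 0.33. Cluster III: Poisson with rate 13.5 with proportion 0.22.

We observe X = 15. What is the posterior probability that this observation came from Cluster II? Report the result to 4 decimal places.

Apply Bayes' rule: the posterior for each component is proportional to its prior times its likelihood at x.
Evaluate each component's likelihood at the observed value:
  L_I = 0.000191492
  L_II = 0.00370582
  L_III = 0.0945217
Multiply by the mixture weights:
  P(Z=I)·L_I = 0.45 × 0.000191492 = 8.61715e-05
  P(Z=II)·L_II = 0.33 × 0.00370582 = 0.00122292
  P(Z=III)·L_III = 0.22 × 0.0945217 = 0.0207948
Denominator: 8.61715e-05 + 0.00122292 + 0.0207948 = 0.0221039
P(Cluster II | x) ≈ 0.0553

0.0553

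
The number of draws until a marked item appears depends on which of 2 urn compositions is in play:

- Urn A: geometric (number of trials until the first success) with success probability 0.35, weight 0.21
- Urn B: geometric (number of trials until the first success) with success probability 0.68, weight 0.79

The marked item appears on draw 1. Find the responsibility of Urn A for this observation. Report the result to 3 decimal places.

By Bayes' theorem, P(k | x) = π_k f_k(x) / Σ_j π_j f_j(x).
Geometric probabilities:
  L_A = 0.35
  L_B = 0.68
Multiply by the mixture weights:
  π_A·L_A = 0.21 × 0.35 = 0.0735
  π_B·L_B = 0.79 × 0.68 = 0.5372
Denominator: 0.0735 + 0.5372 = 0.6107
P(Urn A | x) ≈ 0.120

0.120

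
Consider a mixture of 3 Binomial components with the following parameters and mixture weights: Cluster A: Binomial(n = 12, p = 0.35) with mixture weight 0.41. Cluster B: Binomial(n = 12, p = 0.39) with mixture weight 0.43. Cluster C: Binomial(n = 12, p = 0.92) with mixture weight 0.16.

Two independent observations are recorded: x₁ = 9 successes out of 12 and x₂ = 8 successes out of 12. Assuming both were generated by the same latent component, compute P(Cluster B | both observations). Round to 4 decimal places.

Apply Bayes' rule: the posterior for each component is proportional to its prior times its likelihood at x.
Since both observations come from the same component, the likelihood for component k is f_k(x₁)·f_k(x₂).
  p_A = [0.00476184] × [0.0198977] = 9.47498e-05
  p_B = [0.010423] × [0.036681] = 0.000382327
  p_C = [0.0531843] × [0.0104056] = 0.000553415
Weight by the priors:
  w_A·p_A = 0.41 × 9.47498e-05 = 3.88474e-05
  w_B·p_B = 0.43 × 0.000382327 = 0.000164401
  w_C·p_C = 0.16 × 0.000553415 = 8.85464e-05
Sum: 3.88474e-05 + 0.000164401 + 8.85464e-05 = 0.000291794
P(Cluster B | data) ≈ 0.5634

0.5634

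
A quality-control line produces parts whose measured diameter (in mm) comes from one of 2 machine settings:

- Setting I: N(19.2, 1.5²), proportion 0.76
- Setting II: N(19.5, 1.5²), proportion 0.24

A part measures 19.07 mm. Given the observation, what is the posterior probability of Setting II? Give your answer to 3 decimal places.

0.233

The responsibility of component k is w_k f_k(x) divided by Σ_j w_j f_j(x).
Component likelihoods at x = 19.07 mm:
  f_I = 0.264965
  f_II = 0.255255
Weight by the priors:
  w_I·f_I = 0.76 × 0.264965 = 0.201373
  w_II·f_II = 0.24 × 0.255255 = 0.0612612
Normaliser: 0.201373 + 0.0612612 = 0.262634
P(Setting II | the observation) ≈ 0.233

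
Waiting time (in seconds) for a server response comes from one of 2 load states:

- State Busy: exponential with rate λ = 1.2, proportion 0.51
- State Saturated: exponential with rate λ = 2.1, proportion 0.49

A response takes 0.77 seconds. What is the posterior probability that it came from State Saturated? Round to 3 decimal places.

Apply Bayes' rule: the posterior for each component is proportional to its prior times its likelihood at x.
Exponential densities:
  p_Busy = 1.2·e^(−1.2·0.77) = 1.2·e^(−0.9240) = 0.476314
  p_Saturated = 2.1·e^(−2.1·0.77) = 2.1·e^(−1.6170) = 0.416836
Prior × likelihood for each component:
  π_Busy·p_Busy = 0.51 × 0.476314 = 0.24292
  π_Saturated·p_Saturated = 0.49 × 0.416836 = 0.20425
Normaliser: 0.24292 + 0.20425 = 0.44717
P(State Saturated | the observation) = 0.20425 / 0.44717 ≈ 0.457

0.457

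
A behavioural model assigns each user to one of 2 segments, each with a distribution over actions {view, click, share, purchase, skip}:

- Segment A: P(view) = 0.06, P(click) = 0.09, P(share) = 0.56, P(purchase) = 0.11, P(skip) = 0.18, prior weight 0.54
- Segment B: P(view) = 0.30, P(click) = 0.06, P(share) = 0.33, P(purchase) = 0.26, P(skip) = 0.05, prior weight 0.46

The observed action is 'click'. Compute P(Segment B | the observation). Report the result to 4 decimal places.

The responsibility of component k is P(Z=k) f_k(x) divided by Σ_j P(Z=j) f_j(x).
Evaluate each component's likelihood at the observed value:
  p_A = P(click | comp) = 0.09
  p_B = P(click | comp) = 0.06
Weight by the priors:
  P(Z=A)·p_A = 0.54 × 0.09 = 0.0486
  P(Z=B)·p_B = 0.46 × 0.06 = 0.0276
Normaliser: 0.0486 + 0.0276 = 0.0762
Responsibility of Segment B: 0.0276 / 0.0762 ≈ 0.3622

0.3622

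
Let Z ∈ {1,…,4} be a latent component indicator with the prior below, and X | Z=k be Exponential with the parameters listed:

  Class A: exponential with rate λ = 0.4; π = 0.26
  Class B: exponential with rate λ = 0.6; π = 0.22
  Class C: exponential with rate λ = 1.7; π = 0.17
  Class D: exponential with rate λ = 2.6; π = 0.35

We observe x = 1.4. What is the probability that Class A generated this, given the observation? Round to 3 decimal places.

0.356

P(component k | x) = P(Z=k)·f_k(x) / marginal(x), where marginal(x) = Σ_j P(Z=j)·f_j(x).
Exponential densities:
  p_A = 0.4·e^(−0.4·1.4) = 0.4·e^(−0.5600) = 0.228484
  p_B = 0.6·e^(−0.6·1.4) = 0.6·e^(−0.8400) = 0.259026
  p_C = 1.7·e^(−1.7·1.4) = 1.7·e^(−2.3800) = 0.157336
  p_D = 2.6·e^(−2.6·1.4) = 2.6·e^(−3.6400) = 0.0682561
Unnormalised posteriors:
  P(Z=A)·p_A = 0.26 × 0.228484 = 0.0594057
  P(Z=B)·p_B = 0.22 × 0.259026 = 0.0569858
  P(Z=C)·p_C = 0.17 × 0.157336 = 0.0267471
  P(Z=D)·p_D = 0.35 × 0.0682561 = 0.0238896
Denominator: 0.0594057 + 0.0569858 + 0.0267471 + 0.0238896 = 0.167028
Responsibility of Class A: 0.0594057 / 0.167028 ≈ 0.356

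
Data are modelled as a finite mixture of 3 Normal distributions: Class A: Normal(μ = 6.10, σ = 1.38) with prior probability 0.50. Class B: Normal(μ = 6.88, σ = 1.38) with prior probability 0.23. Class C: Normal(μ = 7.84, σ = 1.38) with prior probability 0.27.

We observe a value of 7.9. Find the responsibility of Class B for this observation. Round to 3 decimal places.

P(component k | x) = w_k·f_k(x) / marginal(x), where marginal(x) = Σ_j w_j·f_j(x).
Normal densities:
  L_A = (1/(1.38·√(2π)))·exp(−(7.9−6.10)²/(2·1.38²)) = 0.289089·exp(-0.85066) = 0.123479
  L_B = (1/(1.38·√(2π)))·exp(−(7.9−6.88)²/(2·1.38²)) = 0.289089·exp(-0.27316) = 0.219989
  L_C = (1/(1.38·√(2π)))·exp(−(7.9−7.84)²/(2·1.38²)) = 0.289089·exp(-0.00095) = 0.288815
Multiply by the mixture weights:
  w_A·L_A = 0.50 × 0.123479 = 0.0617395
  w_B·L_B = 0.23 × 0.219989 = 0.0505974
  w_C·L_C = 0.27 × 0.288815 = 0.0779802
Sum: 0.0617395 + 0.0505974 + 0.0779802 = 0.190317
P(Class B | data) ≈ 0.266

0.266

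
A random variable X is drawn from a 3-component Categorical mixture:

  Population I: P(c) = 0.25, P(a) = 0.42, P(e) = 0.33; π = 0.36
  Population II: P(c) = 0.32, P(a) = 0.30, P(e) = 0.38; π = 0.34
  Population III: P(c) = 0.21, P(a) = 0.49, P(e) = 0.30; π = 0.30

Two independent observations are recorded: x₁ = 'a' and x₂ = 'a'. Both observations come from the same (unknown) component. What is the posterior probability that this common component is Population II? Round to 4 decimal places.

0.1842

Apply Bayes' rule: the posterior for each component is proportional to its prior times its likelihood at x.
Since both observations come from the same component, the likelihood for component k is f_k(x₁)·f_k(x₂).
  p_I = [P(a | comp) = 0.42] × [0.42] = 0.1764
  p_II = [P(a | comp) = 0.30] × [0.3] = 0.09
  p_III = [P(a | comp) = 0.49] × [0.49] = 0.2401
Weight by the priors:
  P(Z=I)·p_I = 0.36 × 0.1764 = 0.063504
  P(Z=II)·p_II = 0.34 × 0.09 = 0.0306
  P(Z=III)·p_III = 0.30 × 0.2401 = 0.07203
Evidence: 0.063504 + 0.0306 + 0.07203 = 0.166134
Responsibility of Population II: 0.0306 / 0.166134 ≈ 0.1842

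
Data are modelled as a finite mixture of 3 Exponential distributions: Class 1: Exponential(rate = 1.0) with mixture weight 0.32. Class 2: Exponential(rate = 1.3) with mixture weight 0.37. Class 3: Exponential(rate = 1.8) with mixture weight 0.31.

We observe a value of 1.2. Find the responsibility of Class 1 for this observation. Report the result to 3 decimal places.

0.368

Posterior ∝ prior × likelihood, so P(k | x) ∝ π_k f_k(x); normalise over all components.
Evaluate each component's likelihood at the observed value:
  f_1 = 1.0·e^(−1.0·1.2) = 1.0·e^(−1.2000) = 0.301194
  f_2 = 1.3·e^(−1.3·1.2) = 1.3·e^(−1.5600) = 0.273177
  f_3 = 1.8·e^(−1.8·1.2) = 1.8·e^(−2.1600) = 0.207585
Multiply by the mixture weights:
  π_1·f_1 = 0.32 × 0.301194 = 0.0963821
  π_2·f_2 = 0.37 × 0.273177 = 0.101075
  π_3·f_3 = 0.31 × 0.207585 = 0.0643514
Marginal: 0.0963821 + 0.101075 + 0.0643514 = 0.261809
Responsibility of Class 1: 0.0963821 / 0.261809 ≈ 0.368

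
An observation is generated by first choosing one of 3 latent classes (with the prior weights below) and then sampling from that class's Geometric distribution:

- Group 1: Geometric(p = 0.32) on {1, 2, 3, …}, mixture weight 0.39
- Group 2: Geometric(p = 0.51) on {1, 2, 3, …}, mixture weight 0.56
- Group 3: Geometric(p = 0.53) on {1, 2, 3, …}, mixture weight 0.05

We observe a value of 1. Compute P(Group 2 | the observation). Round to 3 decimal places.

0.654

P(component k | x) = w_k·f_k(x) / marginal(x), where marginal(x) = Σ_j w_j·f_j(x).
Geometric probabilities:
  f_1 = 0.32·(1−0.32)^0 = 0.32·1 = 0.32
  f_2 = 0.51·(1−0.51)^0 = 0.51·1 = 0.51
  f_3 = 0.53·(1−0.53)^0 = 0.53·1 = 0.53
Unnormalised posteriors:
  w_1·f_1 = 0.39 × 0.32 = 0.1248
  w_2·f_2 = 0.56 × 0.51 = 0.2856
  w_3·f_3 = 0.05 × 0.53 = 0.0265
Denominator: 0.1248 + 0.2856 + 0.0265 = 0.4369
Responsibility of Group 2: 0.2856 / 0.4369 ≈ 0.654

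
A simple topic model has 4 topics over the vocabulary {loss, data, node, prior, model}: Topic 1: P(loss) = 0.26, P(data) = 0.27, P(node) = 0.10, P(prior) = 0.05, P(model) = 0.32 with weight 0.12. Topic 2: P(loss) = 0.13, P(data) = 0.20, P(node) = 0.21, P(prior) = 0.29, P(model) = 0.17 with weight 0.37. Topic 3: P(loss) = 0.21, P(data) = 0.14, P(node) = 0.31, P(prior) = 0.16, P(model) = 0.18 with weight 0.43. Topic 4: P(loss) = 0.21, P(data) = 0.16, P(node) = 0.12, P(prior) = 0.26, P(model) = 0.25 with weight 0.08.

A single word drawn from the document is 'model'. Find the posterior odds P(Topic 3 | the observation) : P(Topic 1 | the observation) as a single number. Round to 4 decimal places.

Only the two components matter; the odds are (P(Z=i) f_i(x)) / (P(Z=j) f_j(x)).
Component likelihoods at x = 'model':
  L_1 = P(model | comp) = 0.32
  L_2 = P(model | comp) = 0.17
  L_3 = P(model | comp) = 0.18
  L_4 = P(model | comp) = 0.25
0.0774 / 0.0384 ≈ 2.0156

2.0156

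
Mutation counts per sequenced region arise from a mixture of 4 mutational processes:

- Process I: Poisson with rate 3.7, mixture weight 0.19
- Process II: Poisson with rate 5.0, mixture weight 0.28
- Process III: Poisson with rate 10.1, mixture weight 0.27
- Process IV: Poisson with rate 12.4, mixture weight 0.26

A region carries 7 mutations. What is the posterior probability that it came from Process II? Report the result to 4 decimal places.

0.4104

By Bayes' theorem, P(k | x) = π_k f_k(x) / Σ_j π_j f_j(x).
Component likelihoods at x = 7 mutations:
  L_I = e^(−3.7)·3.7^7/7! = 0.0465685
  L_II = e^(−5.0)·5.0^7/7! = 0.104445
  L_III = e^(−10.1)·10.1^7/7! = 0.0873866
  L_IV = e^(−12.4)·12.4^7/7! = 0.0368358
Weight by the priors:
  π_I·L_I = 0.19 × 0.0465685 = 0.00884801
  π_II·L_II = 0.28 × 0.104445 = 0.0292446
  π_III·L_III = 0.27 × 0.0873866 = 0.0235944
  π_IV·L_IV = 0.26 × 0.0368358 = 0.0095773
Normaliser: 0.00884801 + 0.0292446 + 0.0235944 + 0.0095773 = 0.0712642
Responsibility of Process II: 0.0292446 / 0.0712642 ≈ 0.4104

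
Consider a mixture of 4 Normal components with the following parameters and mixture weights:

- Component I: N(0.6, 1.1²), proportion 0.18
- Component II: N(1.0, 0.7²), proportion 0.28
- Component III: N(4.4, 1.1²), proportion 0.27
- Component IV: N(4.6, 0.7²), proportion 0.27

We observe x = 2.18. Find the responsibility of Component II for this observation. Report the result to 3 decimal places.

P(component k | x) = P(Z=k)·f_k(x) / marginal(x), where marginal(x) = Σ_j P(Z=j)·f_j(x).
Component likelihoods at x = 2.18:
  p_I = 0.129274
  p_II = 0.137645
  p_III = 0.0473221
  p_IV = 0.00144712
Unnormalised posteriors:
  P(Z=I)·p_I = 0.18 × 0.129274 = 0.0232694
  P(Z=II)·p_II = 0.28 × 0.137645 = 0.0385405
  P(Z=III)·p_III = 0.27 × 0.0473221 = 0.012777
  P(Z=IV)·p_IV = 0.27 × 0.00144712 = 0.000390722
Evidence: 0.0232694 + 0.0385405 + 0.012777 + 0.000390722 = 0.0749776
P(Component II | the observation) = 0.0385405 / 0.0749776 ≈ 0.514

0.514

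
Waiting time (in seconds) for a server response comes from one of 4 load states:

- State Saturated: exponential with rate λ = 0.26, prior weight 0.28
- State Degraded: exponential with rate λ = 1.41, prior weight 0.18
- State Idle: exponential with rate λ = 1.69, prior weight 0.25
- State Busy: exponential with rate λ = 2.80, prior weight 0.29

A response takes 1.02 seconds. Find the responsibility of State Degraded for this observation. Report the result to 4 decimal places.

0.2530

Posterior ∝ prior × likelihood, so P(k | x) ∝ P(Z=k) f_k(x); normalise over all components.
Exponential densities:
  f_Saturated = 0.199434
  f_Degraded = 0.33467
  f_Idle = 0.301474
  f_Busy = 0.160995
Weight by the priors:
  P(Z=Saturated)·f_Saturated = 0.28 × 0.199434 = 0.0558414
  P(Z=Degraded)·f_Degraded = 0.18 × 0.33467 = 0.0602406
  P(Z=Idle)·f_Idle = 0.25 × 0.301474 = 0.0753685
  P(Z=Busy)·f_Busy = 0.29 × 0.160995 = 0.0466886
Denominator: 0.0558414 + 0.0602406 + 0.0753685 + 0.0466886 = 0.238139
So the posterior for State Degraded is 0.0602406 / 0.238139 ≈ 0.2530.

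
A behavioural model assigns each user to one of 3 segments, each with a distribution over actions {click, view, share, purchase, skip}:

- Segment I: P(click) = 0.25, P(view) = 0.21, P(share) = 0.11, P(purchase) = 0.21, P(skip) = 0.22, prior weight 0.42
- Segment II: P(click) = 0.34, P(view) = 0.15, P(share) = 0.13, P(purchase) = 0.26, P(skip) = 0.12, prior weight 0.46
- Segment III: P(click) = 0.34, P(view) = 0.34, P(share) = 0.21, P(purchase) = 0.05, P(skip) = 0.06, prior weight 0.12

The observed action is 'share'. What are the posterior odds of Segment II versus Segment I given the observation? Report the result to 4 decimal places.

1.2944

Since P(k|x) ∝ π_k f_k(x), the posterior odds are π_i f_i(x) / (π_j f_j(x)).
Categorical probabilities:
  p_I = 0.11
  p_II = 0.13
  p_III = 0.21
0.0598 / 0.0462 ≈ 1.2944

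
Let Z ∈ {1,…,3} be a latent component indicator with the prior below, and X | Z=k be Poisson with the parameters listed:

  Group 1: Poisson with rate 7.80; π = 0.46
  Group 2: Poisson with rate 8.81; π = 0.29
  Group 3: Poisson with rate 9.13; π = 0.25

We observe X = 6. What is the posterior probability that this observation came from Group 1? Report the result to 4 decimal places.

0.5416

P(component k | x) = w_k·f_k(x) / marginal(x), where marginal(x) = Σ_j w_j·f_j(x).
Component likelihoods at x = 6:
  p_1 = 0.128156
  p_2 = 0.0969145
  p_3 = 0.0871733
Prior × likelihood for each component:
  w_1·p_1 = 0.46 × 0.128156 = 0.0589517
  w_2·p_2 = 0.29 × 0.0969145 = 0.0281052
  w_3·p_3 = 0.25 × 0.0871733 = 0.0217933
Denominator: 0.0589517 + 0.0281052 + 0.0217933 = 0.10885
P(Group 1 | x) = 0.0589517 / 0.10885 ≈ 0.5416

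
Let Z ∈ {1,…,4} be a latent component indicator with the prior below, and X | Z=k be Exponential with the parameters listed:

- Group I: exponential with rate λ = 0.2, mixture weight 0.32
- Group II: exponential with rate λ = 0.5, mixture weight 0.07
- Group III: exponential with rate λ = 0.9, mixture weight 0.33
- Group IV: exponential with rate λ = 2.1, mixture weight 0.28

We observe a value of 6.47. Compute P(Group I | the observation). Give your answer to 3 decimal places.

0.886

P(component k | x) = π_k·f_k(x) / marginal(x), where marginal(x) = Σ_j π_j·f_j(x).
Component likelihoods at x = 6.47:
  p_I = 0.0548344
  p_II = 0.0196801
  p_III = 0.00266284
  p_IV = 2.63913e-06
Unnormalised posteriors:
  π_I·p_I = 0.32 × 0.0548344 = 0.017547
  π_II·p_II = 0.07 × 0.0196801 = 0.00137761
  π_III·p_III = 0.33 × 0.00266284 = 0.000878739
  π_IV·p_IV = 0.28 × 2.63913e-06 = 7.38955e-07
Sum: 0.017547 + 0.00137761 + 0.000878739 + 7.38955e-07 = 0.0198041
So the posterior for Group I is 0.017547 / 0.0198041 ≈ 0.886.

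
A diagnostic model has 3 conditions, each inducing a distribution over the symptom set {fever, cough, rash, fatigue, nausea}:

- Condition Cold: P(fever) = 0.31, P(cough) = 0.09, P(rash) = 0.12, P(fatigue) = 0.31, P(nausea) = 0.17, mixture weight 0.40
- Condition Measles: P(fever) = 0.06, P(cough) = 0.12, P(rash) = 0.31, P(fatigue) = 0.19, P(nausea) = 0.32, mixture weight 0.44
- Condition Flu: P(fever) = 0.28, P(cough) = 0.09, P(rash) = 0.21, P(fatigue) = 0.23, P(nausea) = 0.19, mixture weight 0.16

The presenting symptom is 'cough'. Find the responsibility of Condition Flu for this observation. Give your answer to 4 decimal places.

Posterior ∝ prior × likelihood, so P(k | x) ∝ P(Z=k) f_k(x); normalise over all components.
Evaluate each component's likelihood at the observed value:
  p_Cold = P(cough | comp) = 0.09
  p_Measles = P(cough | comp) = 0.12
  p_Flu = P(cough | comp) = 0.09
Unnormalised posteriors:
  P(Z=Cold)·p_Cold = 0.40 × 0.09 = 0.036
  P(Z=Measles)·p_Measles = 0.44 × 0.12 = 0.0528
  P(Z=Flu)·p_Flu = 0.16 × 0.09 = 0.0144
Evidence: 0.036 + 0.0528 + 0.0144 = 0.1032
So the posterior for Condition Flu is 0.0144 / 0.1032 ≈ 0.1395.

0.1395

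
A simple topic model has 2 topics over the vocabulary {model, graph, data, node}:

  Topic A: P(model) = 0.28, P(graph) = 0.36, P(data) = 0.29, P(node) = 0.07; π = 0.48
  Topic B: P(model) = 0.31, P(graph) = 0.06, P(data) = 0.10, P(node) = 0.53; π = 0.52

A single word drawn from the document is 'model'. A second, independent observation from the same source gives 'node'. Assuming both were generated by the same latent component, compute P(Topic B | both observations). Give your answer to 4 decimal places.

0.9008

P(component k | x) = π_k·f_k(x) / marginal(x), where marginal(x) = Σ_j π_j·f_j(x).
Since both observations come from the same component, the likelihood for component k is f_k(x₁)·f_k(x₂).
  f_A = [0.28] × [0.07] = 0.0196
  f_B = [0.31] × [0.53] = 0.1643
Prior × likelihood for each component:
  π_A·f_A = 0.48 × 0.0196 = 0.009408
  π_B·f_B = 0.52 × 0.1643 = 0.085436
Denominator: 0.009408 + 0.085436 = 0.094844
P(Topic B | data) ≈ 0.9008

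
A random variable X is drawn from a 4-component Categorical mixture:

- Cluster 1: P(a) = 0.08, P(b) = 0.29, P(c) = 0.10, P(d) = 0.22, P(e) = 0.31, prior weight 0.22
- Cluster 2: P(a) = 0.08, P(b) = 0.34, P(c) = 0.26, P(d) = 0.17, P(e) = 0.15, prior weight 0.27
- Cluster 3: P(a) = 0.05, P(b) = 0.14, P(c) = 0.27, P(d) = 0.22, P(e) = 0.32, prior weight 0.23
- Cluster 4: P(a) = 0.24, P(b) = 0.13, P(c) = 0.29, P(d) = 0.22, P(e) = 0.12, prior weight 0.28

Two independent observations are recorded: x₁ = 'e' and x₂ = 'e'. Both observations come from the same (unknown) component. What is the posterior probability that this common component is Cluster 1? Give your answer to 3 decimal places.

By Bayes' theorem, P(k | x) = P(Z=k) f_k(x) / Σ_j P(Z=j) f_j(x).
Since both observations come from the same component, the likelihood for component k is f_k(x₁)·f_k(x₂).
  L_1 = [P(e | comp) = 0.31] × [0.31] = 0.0961
  L_2 = [P(e | comp) = 0.15] × [0.15] = 0.0225
  L_3 = [P(e | comp) = 0.32] × [0.32] = 0.1024
  L_4 = [P(e | comp) = 0.12] × [0.12] = 0.0144
Unnormalised posteriors:
  P(Z=1)·L_1 = 0.22 × 0.0961 = 0.021142
  P(Z=2)·L_2 = 0.27 × 0.0225 = 0.006075
  P(Z=3)·L_3 = 0.23 × 0.1024 = 0.023552
  P(Z=4)·L_4 = 0.28 × 0.0144 = 0.004032
Denominator: 0.021142 + 0.006075 + 0.023552 + 0.004032 = 0.054801
P(Cluster 1 | data) ≈ 0.386

0.386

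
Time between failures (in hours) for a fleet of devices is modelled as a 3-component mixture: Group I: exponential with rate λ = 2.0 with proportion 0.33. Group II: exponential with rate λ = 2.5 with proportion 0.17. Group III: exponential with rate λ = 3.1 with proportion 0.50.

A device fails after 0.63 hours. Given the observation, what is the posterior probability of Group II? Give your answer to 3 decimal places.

0.178

P(component k | x) = w_k·f_k(x) / marginal(x), where marginal(x) = Σ_j w_j·f_j(x).
Exponential densities:
  L_I = 2.0·e^(−2.0·0.63) = 2.0·e^(−1.2600) = 0.567308
  L_II = 2.5·e^(−2.5·0.63) = 2.5·e^(−1.5750) = 0.517519
  L_III = 3.1·e^(−3.1·0.63) = 3.1·e^(−1.9530) = 0.439728
Weight by the priors:
  w_I·L_I = 0.33 × 0.567308 = 0.187212
  w_II·L_II = 0.17 × 0.517519 = 0.0879782
  w_III·L_III = 0.50 × 0.439728 = 0.219864
Denominator: 0.187212 + 0.0879782 + 0.219864 = 0.495054
So the posterior for Group II is 0.0879782 / 0.495054 ≈ 0.178.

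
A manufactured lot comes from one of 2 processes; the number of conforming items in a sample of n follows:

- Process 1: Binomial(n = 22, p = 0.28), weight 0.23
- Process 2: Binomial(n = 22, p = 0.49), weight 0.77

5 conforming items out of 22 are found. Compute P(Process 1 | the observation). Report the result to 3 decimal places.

0.865

By Bayes' theorem, P(k | x) = π_k f_k(x) / Σ_j π_j f_j(x).
Component likelihoods at x = 5 conforming items out of 22:
  p_1 = 0.1702
  p_2 = 0.00794676
Weight by the priors:
  π_1·p_1 = 0.23 × 0.1702 = 0.039146
  π_2·p_2 = 0.77 × 0.00794676 = 0.00611901
Sum: 0.039146 + 0.00611901 = 0.045265
So the posterior for Process 1 is 0.039146 / 0.045265 ≈ 0.865.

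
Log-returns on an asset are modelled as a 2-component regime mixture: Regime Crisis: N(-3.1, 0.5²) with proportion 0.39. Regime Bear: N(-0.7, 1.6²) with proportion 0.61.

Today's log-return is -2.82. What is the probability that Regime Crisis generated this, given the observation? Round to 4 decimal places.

Posterior ∝ prior × likelihood, so P(k | x) ∝ π_k f_k(x); normalise over all components.
Component likelihoods at x = -2.82:
  L_Crisis = (1/(0.5·√(2π)))·exp(−(-2.82−-3.1)²/(2·0.5²)) = 0.797885·exp(-0.15680) = 0.682092
  L_Bear = (1/(1.6·√(2π)))·exp(−(-2.82−-0.7)²/(2·1.6²)) = 0.249339·exp(-0.87781) = 0.103648
Unnormalised posteriors:
  π_Crisis·L_Crisis = 0.39 × 0.682092 = 0.266016
  π_Bear·L_Bear = 0.61 × 0.103648 = 0.0632253
Denominator: 0.266016 + 0.0632253 = 0.329241
So the posterior for Regime Crisis is 0.266016 / 0.329241 ≈ 0.8080.

0.8080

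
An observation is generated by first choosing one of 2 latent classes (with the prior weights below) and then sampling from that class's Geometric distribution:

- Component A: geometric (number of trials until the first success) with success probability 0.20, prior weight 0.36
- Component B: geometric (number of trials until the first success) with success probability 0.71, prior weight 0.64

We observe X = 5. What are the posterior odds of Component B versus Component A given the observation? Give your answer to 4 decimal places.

0.1090

The posterior odds equal the prior odds times the likelihood ratio: (P(Z=i)/P(Z=j))·(f_i(x)/f_j(x)).
Component likelihoods at x = 5:
  L_A = 0.08192
  L_B = 0.0050217
Odds = (0.64/0.36) × (0.0050217/0.08192) = 1.77778 × 0.0613 ≈ 0.1090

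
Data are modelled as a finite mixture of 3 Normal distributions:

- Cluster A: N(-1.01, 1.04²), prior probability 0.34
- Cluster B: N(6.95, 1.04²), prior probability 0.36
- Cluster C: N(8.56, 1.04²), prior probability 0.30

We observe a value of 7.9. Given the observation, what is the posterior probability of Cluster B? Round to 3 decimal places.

0.492

Posterior ∝ prior × likelihood, so P(k | x) ∝ π_k f_k(x); normalise over all components.
Component likelihoods at x = 7.9:
  p_A = 4.42118e-17
  p_B = 0.252747
  p_C = 0.313634
Weight by the priors:
  π_A·p_A = 0.34 × 4.42118e-17 = 1.5032e-17
  π_B·p_B = 0.36 × 0.252747 = 0.090989
  π_C·p_C = 0.30 × 0.313634 = 0.0940903
Sum: 1.5032e-17 + 0.090989 + 0.0940903 = 0.185079
P(Cluster B | data) = 0.090989 / 0.185079 ≈ 0.492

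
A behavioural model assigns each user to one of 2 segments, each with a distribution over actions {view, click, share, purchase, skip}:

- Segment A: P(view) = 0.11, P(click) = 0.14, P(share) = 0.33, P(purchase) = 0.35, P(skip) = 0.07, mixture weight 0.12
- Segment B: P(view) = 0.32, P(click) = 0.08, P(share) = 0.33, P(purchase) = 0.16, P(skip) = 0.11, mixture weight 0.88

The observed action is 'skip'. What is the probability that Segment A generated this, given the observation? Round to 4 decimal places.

0.0798

By Bayes' theorem, P(k | x) = P(Z=k) f_k(x) / Σ_j P(Z=j) f_j(x).
Component likelihoods at x = 'skip':
  L_A = P(skip | comp) = 0.07
  L_B = P(skip | comp) = 0.11
Weight by the priors:
  P(Z=A)·L_A = 0.12 × 0.07 = 0.0084
  P(Z=B)·L_B = 0.88 × 0.11 = 0.0968
Denominator: 0.0084 + 0.0968 = 0.1052
Responsibility of Segment A: 0.0084 / 0.1052 ≈ 0.0798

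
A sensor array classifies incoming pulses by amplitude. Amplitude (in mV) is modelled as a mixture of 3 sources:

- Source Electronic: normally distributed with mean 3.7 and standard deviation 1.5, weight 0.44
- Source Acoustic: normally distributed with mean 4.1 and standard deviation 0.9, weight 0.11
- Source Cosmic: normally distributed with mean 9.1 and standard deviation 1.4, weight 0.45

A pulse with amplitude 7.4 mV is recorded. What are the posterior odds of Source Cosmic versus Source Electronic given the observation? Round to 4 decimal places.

Posterior odds = (π_i f_i(x)) / (π_j f_j(x)); the normalising sum cancels.
Component likelihoods at x = 7.4 mV:
  f_Electronic = (1/(1.5·√(2π)))·exp(−(7.4−3.7)²/(2·1.5²)) = 0.265962·exp(-3.04222) = 0.012694
  f_Acoustic = (1/(0.9·√(2π)))·exp(−(7.4−4.1)²/(2·0.9²)) = 0.443269·exp(-6.72222) = 0.000533634
  f_Cosmic = (1/(1.4·√(2π)))·exp(−(7.4−9.1)²/(2·1.4²)) = 0.284959·exp(-0.73724) = 0.136333
Posterior odds = (π_Cosmic·f_Cosmic) / (π_Electronic·f_Electronic) = (0.45·0.136333) / (0.44·0.012694) = 0.0613498 / 0.00558536 ≈ 10.9840

10.9840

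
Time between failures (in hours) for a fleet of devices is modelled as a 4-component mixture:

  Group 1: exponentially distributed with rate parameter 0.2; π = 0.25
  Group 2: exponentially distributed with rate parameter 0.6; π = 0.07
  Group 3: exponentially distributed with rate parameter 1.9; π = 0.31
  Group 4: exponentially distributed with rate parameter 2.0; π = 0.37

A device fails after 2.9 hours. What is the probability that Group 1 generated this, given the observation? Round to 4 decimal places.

Apply Bayes' rule: the posterior for each component is proportional to its prior times its likelihood at x.
Exponential densities:
  f_1 = 0.11198
  f_2 = 0.105312
  f_3 = 0.0076876
  f_4 = 0.00605511
Multiply by the mixture weights:
  P(Z=1)·f_1 = 0.25 × 0.11198 = 0.0279949
  P(Z=2)·f_2 = 0.07 × 0.105312 = 0.00737186
  P(Z=3)·f_3 = 0.31 × 0.0076876 = 0.00238316
  P(Z=4)·f_4 = 0.37 × 0.00605511 = 0.00224039
Normaliser: 0.0279949 + 0.00737186 + 0.00238316 + 0.00224039 = 0.0399903
P(Group 1 | 2.9 hours) ≈ 0.7000

0.7000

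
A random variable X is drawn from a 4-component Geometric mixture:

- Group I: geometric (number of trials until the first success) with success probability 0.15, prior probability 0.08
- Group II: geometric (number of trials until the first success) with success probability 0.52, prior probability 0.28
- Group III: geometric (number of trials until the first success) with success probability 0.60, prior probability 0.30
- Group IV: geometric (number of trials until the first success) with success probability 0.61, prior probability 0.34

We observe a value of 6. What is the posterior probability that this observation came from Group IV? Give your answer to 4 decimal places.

Posterior ∝ prior × likelihood, so P(k | x) ∝ P(Z=k) f_k(x); normalise over all components.
Component likelihoods at x = 6:
  L_I = 0.0665558
  L_II = 0.0132498
  L_III = 0.006144
  L_IV = 0.00550368
Multiply by the mixture weights:
  P(Z=I)·L_I = 0.08 × 0.0665558 = 0.00532446
  P(Z=II)·L_II = 0.28 × 0.0132498 = 0.00370995
  P(Z=III)·L_III = 0.30 × 0.006144 = 0.0018432
  P(Z=IV)·L_IV = 0.34 × 0.00550368 = 0.00187125
Normaliser: 0.00532446 + 0.00370995 + 0.0018432 + 0.00187125 = 0.0127489
P(Group IV | data) ≈ 0.1468

0.1468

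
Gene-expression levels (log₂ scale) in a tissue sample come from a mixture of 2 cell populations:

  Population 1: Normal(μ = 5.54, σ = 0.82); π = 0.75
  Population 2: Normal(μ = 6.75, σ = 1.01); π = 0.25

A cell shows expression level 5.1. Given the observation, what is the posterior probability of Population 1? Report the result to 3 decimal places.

0.924

Apply Bayes' rule: the posterior for each component is proportional to its prior times its likelihood at x.
Normal densities:
  L_1 = (1/(0.82·√(2π)))·exp(−(5.1−5.54)²/(2·0.82²)) = 0.486515·exp(-0.14396) = 0.421283
  L_2 = (1/(1.01·√(2π)))·exp(−(5.1−6.75)²/(2·1.01²)) = 0.394992·exp(-1.33443) = 0.104005
Weight by the priors:
  π_1·L_1 = 0.75 × 0.421283 = 0.315963
  π_2·L_2 = 0.25 × 0.104005 = 0.0260012
Evidence: 0.315963 + 0.0260012 = 0.341964
P(Population 1 | the observation) ≈ 0.924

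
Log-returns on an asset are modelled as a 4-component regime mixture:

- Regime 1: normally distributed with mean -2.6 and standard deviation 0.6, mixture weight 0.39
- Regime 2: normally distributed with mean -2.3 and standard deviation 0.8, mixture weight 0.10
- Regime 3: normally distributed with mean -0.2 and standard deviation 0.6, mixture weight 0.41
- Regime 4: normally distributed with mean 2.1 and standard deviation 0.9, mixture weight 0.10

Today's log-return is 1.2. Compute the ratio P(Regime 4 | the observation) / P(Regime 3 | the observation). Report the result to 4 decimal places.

Only the two components matter; the odds are (π_i f_i(x)) / (π_j f_j(x)).
Evaluate each component's likelihood at the observed value:
  L_1 = 1.29641e-09
  L_2 = 3.47925e-05
  L_3 = 0.0437031
  L_4 = 0.268856
Posterior odds = (π_4·L_4) / (π_3·L_3) = (0.10·0.268856) / (0.41·0.0437031) = 0.0268856 / 0.0179183 ≈ 1.5005

1.5005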